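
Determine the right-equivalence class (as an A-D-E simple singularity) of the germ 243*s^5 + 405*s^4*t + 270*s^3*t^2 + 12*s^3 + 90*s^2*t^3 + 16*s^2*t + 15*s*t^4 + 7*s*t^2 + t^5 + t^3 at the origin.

The Hessian of f at 0 has rank 0. Corank 2; j^3 = (2*s + t)^2*(3*s + t) has shape L^2 M (L != M), so D-series; mu = 6 gives D_6.

D_{6}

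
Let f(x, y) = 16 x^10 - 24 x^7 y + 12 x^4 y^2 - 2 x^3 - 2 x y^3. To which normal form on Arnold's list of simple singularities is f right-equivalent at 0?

E_7

The Hessian of f at 0 is [[0, 0], [0, 0]] with rank 0, so corank 2. A Groebner basis of the Jacobian ideal J(f) in C{x,y} is {x^3, x*y^2, 3*x^2 + y^3}; counting standard monomials gives mu = 7. Corank 2; j^3 = -2*x^3 is a perfect cube, so E-series; the 4-jet and mu = 7 give E_7.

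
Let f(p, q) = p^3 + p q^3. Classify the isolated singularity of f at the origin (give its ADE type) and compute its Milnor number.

Type E_7, Milnor number mu = 7.

The Hessian of f at 0 has rank 0. Corank 2; j^3 = p^3 is a perfect cube, so E-series; the 4-jet and mu = 7 give E_7.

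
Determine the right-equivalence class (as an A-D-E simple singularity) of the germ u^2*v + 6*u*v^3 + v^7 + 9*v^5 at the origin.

The Hessian of f at 0 is [[0, 0], [0, 0]] with rank 0, so corank 2. A Groebner basis of the Jacobian ideal J(f) in C{u,v} is {u^2*v^2 + 9*u^2/7 + 27*u*v^2/7, u^3 - 27*u^2/7 - 81*u*v^2/7, u*v/3 + v^3}; counting standard monomials gives mu = 8. Corank 2; j^3 = u^2*v has shape L^2 M (L != M), so D-series; mu = 8 gives D_8.

D8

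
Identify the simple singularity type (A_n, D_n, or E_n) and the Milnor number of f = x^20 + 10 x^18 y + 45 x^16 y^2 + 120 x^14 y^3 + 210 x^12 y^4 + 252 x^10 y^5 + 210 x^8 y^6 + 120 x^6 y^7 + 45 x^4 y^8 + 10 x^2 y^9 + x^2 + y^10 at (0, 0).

The Hessian of f at 0 has rank 1. Corank 1: A-series; mu = 9 gives A_9.

Type A9, Milnor number mu = 9.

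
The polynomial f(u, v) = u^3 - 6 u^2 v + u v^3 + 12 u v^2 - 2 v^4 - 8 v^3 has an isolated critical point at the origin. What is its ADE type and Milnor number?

Type E_7, Milnor number mu = 7.

The Hessian of f at 0 is [[0, 0], [0, 0]] with rank 0, so corank 2. A Groebner basis of the Jacobian ideal J(f) in C{u,v} is {u^3 - 6*u^2*v - 48*u^2 + 192*u*v - 192*v^2, 6*u^2 + u*v^2 - 24*u*v + 24*v^2, 3*u^2 - 12*u*v + v^3 + 12*v^2}; counting standard monomials gives mu = 7. Corank 2; j^3 = (u - 2*v)^3 is a perfect cube, so E-series; the 4-jet and mu = 7 give E_7.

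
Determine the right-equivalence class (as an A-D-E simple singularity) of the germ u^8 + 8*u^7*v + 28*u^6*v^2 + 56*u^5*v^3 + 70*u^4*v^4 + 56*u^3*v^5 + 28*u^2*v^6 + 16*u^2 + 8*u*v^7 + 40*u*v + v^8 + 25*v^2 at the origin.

A_7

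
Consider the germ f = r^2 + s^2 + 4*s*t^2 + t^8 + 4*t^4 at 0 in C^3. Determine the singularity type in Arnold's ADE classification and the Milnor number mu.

Type A_{7}, Milnor number mu = 7.

The Hessian of f at 0 is [[2, 0, 0], [0, 0, 0], [0, 0, 2]] with rank 2, so corank 1. A Groebner basis of the Jacobian ideal J(f) in C{s,t,r} is {s^4, s^3*t, s/2 + t^2, r}; counting standard monomials gives mu = 7. Corank 1: A-series; mu = 7 gives A_7.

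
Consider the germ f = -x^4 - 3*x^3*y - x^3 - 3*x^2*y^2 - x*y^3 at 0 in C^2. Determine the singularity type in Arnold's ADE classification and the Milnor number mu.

Type E7, Milnor number mu = 7.

The Hessian of f at 0 is [[0, 0], [0, 0]] with rank 0, so corank 2. A Groebner basis of the Jacobian ideal J(f) in C{x,y} is {3*x^2 + y^4 + y^3, x^3, x^2*y - x^2 - y^3/3, 2*x^2 + x*y^2 + 2*y^3/3}; counting standard monomials gives mu = 7. Corank 2; j^3 = -x^3 is a perfect cube, so E-series; the 4-jet and mu = 7 give E_7.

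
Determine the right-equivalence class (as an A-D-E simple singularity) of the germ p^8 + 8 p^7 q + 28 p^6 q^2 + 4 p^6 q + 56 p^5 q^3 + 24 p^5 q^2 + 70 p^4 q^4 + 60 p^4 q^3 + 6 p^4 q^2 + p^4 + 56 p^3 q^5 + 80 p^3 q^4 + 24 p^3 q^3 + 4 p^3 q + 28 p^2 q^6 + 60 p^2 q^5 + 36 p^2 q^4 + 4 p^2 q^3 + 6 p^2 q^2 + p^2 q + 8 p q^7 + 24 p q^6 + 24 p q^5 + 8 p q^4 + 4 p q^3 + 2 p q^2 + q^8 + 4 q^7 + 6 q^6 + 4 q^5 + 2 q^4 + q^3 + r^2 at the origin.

D_5

The Hessian of f at 0 has rank 1. Corank 2; j^3 = q*(p + q)^2 has shape L^2 M (L != M), so D-series; mu = 5 gives D_5.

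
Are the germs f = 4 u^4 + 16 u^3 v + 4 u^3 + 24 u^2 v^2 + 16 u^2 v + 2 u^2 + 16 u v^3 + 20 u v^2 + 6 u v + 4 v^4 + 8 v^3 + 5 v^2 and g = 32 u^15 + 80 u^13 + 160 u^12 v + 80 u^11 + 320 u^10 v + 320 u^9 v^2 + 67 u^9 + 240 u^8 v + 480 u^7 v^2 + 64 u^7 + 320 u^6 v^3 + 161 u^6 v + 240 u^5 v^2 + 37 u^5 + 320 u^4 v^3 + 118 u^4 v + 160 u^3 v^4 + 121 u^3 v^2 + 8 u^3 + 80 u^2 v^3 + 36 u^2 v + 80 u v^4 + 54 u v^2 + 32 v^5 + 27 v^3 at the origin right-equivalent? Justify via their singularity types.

The Hessian of f at 0 has rank 2. Corank 0: nondegenerate Morse point, so A_1. The Hessian of g at 0 has rank 0. Corank 2; j^3 = (2*u + 3*v)^3 is a perfect cube, so E-series; the 5-jet and mu = 8 give E_8. f is A_1 but g is E_8, hence not right-equivalent.

No.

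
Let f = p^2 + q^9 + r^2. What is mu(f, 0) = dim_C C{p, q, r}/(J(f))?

8

The Hessian of f at 0 is [[2, 0, 0], [0, 0, 0], [0, 0, 2]] with rank 2, so corank 1. A Groebner basis of the Jacobian ideal J(f) in C{p,q,r} is {q^8, p, r}; counting standard monomials gives mu = 8. Corank 1: A-series; mu = 8 gives A_8.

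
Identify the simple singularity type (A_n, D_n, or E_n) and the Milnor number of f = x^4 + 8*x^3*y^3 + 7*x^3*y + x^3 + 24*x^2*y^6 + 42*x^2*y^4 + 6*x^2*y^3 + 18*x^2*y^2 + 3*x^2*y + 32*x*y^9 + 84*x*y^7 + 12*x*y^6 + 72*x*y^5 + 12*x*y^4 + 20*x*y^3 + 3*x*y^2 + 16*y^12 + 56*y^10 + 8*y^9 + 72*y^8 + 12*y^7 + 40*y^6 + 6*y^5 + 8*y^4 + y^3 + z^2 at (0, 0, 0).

Type E_7, Milnor number mu = 7.

The Hessian of f at 0 has rank 1. Corank 2; j^3 = (x + y)^3 is a perfect cube, so E-series; the 4-jet and mu = 7 give E_7.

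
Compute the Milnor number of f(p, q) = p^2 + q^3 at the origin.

The Hessian of f at 0 has rank 1. Corank 1: A-series; mu = 2 gives A_2.

2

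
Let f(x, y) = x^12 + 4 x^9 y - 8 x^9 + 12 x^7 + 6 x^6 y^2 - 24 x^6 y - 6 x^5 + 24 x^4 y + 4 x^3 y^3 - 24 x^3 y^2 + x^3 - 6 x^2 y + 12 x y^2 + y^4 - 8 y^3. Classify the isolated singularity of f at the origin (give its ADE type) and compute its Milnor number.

Type E_6, Milnor number mu = 6.

The Hessian of f at 0 has rank 0. Corank 2; j^3 = (x - 2*y)^3 is a perfect cube, so E-series; the 4-jet and mu = 6 give E_6.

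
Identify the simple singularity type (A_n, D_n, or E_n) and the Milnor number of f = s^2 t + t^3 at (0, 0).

Type D4, Milnor number mu = 4.

The Hessian of f at 0 has rank 0. Corank 2; j^3 = t*(s^2 + t^2) splits into three distinct lines over C (the quadratic factor has nonzero discriminant), so D_4.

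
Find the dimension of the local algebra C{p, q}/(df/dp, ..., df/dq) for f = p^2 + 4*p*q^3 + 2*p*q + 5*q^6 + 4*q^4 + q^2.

5

The Hessian of f at 0 has rank 1. Corank 1: A-series; mu = 5 gives A_5.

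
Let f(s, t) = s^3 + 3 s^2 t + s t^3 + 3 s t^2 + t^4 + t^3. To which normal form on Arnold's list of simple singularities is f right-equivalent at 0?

The Hessian of f at 0 has rank 0. Corank 2; j^3 = (s + t)^3 is a perfect cube, so E-series; the 4-jet and mu = 7 give E_7.

E_7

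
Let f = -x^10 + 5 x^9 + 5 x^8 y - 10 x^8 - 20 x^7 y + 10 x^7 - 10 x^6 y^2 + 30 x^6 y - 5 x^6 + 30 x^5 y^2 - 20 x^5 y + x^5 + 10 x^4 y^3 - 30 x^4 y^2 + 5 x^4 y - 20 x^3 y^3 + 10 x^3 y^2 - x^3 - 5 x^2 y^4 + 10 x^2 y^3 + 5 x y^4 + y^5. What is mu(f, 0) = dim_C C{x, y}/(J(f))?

The Hessian of f at 0 is [[0, 0], [0, 0]] with rank 0, so corank 2. A Groebner basis of the Jacobian ideal J(f) in C{x,y} is {y^5, x*y^3 + y^4/4, x^2}; counting standard monomials gives mu = 8. Corank 2; j^3 = -x^3 is a perfect cube, so E-series; the 5-jet and mu = 8 give E_8.

8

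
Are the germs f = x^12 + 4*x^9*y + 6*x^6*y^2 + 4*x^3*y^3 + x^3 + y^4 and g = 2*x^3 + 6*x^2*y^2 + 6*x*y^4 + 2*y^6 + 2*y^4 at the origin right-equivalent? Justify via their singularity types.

Yes.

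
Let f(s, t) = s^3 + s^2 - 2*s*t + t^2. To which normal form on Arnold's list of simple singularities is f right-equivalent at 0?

A_{2}

The Hessian of f at 0 has rank 1. Corank 1: A-series; mu = 2 gives A_2.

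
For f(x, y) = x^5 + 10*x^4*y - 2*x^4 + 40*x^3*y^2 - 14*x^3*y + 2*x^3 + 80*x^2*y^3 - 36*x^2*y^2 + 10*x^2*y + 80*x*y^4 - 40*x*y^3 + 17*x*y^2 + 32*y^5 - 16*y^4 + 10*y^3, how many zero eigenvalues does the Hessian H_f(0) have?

2

Hessian at 0 has rank 0.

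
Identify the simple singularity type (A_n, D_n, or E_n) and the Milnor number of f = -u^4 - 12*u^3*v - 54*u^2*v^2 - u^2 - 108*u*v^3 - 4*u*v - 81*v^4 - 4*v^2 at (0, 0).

Type A3, Milnor number mu = 3.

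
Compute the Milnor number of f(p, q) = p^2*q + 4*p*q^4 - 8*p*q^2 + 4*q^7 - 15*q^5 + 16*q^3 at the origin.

The Hessian of f at 0 has rank 0. Corank 2; j^3 = q*(p - 4*q)^2 has shape L^2 M (L != M), so D-series; mu = 6 gives D_6.

6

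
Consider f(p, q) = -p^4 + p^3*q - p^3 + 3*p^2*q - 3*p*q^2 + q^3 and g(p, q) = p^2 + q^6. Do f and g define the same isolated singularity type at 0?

No.

The Hessian of f at 0 has rank 0. Corank 2; j^3 = -(p - q)^3 is a perfect cube, so E-series; the 4-jet and mu = 7 give E_7. The Hessian of g at 0 has rank 1. Corank 1: A-series; mu = 5 gives A_5. f is E_7 but g is A_5, hence not right-equivalent.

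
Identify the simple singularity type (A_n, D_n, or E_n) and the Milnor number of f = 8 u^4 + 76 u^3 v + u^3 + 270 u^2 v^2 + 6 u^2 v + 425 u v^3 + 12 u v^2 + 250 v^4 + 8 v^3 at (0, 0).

Type E7, Milnor number mu = 7.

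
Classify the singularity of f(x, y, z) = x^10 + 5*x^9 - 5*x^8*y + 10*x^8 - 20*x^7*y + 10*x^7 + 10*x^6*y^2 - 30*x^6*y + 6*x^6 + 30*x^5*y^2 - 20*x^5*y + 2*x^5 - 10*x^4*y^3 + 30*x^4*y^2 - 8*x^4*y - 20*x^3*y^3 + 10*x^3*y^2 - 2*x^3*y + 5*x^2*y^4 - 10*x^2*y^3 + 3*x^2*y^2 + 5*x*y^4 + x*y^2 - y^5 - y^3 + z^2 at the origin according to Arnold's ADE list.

D_6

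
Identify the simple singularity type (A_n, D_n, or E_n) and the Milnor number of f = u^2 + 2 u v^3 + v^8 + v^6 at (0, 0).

The Hessian of f at 0 has rank 1. Corank 1: A-series; mu = 7 gives A_7.

Type A_{7}, Milnor number mu = 7.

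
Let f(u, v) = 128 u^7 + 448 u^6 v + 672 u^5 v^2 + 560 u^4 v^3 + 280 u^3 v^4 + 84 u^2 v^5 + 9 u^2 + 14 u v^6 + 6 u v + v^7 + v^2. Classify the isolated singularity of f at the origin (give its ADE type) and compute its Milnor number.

The Hessian of f at 0 has rank 1. Corank 1: A-series; mu = 6 gives A_6.

Type A_6, Milnor number mu = 6.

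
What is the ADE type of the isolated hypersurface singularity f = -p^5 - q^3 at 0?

E8

The Hessian of f at 0 has rank 0. Corank 2; j^3 = -q^3 is a perfect cube, so E-series; the 5-jet and mu = 8 give E_8.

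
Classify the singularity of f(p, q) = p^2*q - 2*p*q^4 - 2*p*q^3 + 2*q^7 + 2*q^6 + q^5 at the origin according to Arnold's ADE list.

The Hessian of f at 0 has rank 0. Corank 2; j^3 = p^2*q has shape L^2 M (L != M), so D-series; mu = 8 gives D_8.

D_{8}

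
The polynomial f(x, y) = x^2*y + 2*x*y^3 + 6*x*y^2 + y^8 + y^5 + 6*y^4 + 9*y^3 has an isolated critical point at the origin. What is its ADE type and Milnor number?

The Hessian of f at 0 has rank 0. Corank 2; j^3 = y*(x + 3*y)^2 has shape L^2 M (L != M), so D-series; mu = 9 gives D_9.

Type D9, Milnor number mu = 9.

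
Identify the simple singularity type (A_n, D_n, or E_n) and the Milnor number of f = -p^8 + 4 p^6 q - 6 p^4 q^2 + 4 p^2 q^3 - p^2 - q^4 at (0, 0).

Type A_3, Milnor number mu = 3.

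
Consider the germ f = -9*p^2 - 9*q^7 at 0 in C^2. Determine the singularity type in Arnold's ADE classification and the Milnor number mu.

Type A_{6}, Milnor number mu = 6.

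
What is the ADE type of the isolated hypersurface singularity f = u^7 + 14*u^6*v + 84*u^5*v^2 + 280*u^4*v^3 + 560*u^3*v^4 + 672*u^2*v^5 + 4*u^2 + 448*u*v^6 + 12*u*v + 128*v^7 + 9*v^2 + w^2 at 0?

A6

The Hessian of f at 0 has rank 2. Corank 1: A-series; mu = 6 gives A_6.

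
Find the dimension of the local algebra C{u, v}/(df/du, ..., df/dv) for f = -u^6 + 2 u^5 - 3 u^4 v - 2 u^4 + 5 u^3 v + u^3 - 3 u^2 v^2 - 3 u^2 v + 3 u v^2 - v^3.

The Hessian of f at 0 has rank 0. Corank 2; j^3 = (u - v)^3 is a perfect cube, so E-series; the 4-jet and mu = 7 give E_7.

7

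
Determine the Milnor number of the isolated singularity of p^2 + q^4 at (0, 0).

The Hessian of f at 0 is [[2, 0], [0, 0]] with rank 1, so corank 1. A Groebner basis of the Jacobian ideal J(f) in C{p,q} is {q^3, p}; counting standard monomials gives mu = 3. Corank 1: A-series; mu = 3 gives A_3.

3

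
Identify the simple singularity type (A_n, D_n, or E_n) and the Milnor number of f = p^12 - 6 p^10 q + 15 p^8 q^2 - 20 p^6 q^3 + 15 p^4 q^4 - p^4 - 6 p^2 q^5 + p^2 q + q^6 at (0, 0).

Type D_{7}, Milnor number mu = 7.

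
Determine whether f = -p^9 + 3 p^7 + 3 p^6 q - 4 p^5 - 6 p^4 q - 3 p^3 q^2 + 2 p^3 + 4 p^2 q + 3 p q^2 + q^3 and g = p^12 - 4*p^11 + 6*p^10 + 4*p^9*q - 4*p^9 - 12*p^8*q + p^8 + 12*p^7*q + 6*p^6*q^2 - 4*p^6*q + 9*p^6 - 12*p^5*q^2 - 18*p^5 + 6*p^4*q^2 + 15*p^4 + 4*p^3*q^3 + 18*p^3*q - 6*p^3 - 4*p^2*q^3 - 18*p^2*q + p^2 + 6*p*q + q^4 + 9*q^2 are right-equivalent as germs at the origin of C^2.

The Hessian of f at 0 has rank 0. Corank 2; j^3 = (p + q)*(2*p^2 + 2*p*q + q^2) splits into three distinct lines over C (the quadratic factor has nonzero discriminant), so D_4. The Hessian of g at 0 has rank 1. Corank 1: A-series; mu = 3 gives A_3. f is D_4 but g is A_3, hence not right-equivalent.

No.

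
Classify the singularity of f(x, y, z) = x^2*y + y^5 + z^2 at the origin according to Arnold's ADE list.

D_6

The Hessian of f at 0 is [[0, 0, 0], [0, 0, 0], [0, 0, 2]] with rank 1, so corank 2. A Groebner basis of the Jacobian ideal J(f) in C{x,y,z} is {x^2/5 + y^4, x^3, x*y, z}; counting standard monomials gives mu = 6. Corank 2; j^3 = x^2*y has shape L^2 M (L != M), so D-series; mu = 6 gives D_6.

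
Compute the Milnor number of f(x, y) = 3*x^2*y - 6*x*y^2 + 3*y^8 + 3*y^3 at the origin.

9

The Hessian of f at 0 has rank 0. Corank 2; j^3 = 3*y*(x - y)^2 has shape L^2 M (L != M), so D-series; mu = 9 gives D_9.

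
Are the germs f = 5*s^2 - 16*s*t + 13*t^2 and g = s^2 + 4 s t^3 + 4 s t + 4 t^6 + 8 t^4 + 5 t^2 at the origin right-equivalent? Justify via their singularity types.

The Hessian of f at 0 is [[10, -16], [-16, 26]] with rank 2, so corank 0. A Groebner basis of the Jacobian ideal J(f) in C{s,t} is {s, t}; counting standard monomials gives mu = 1. Corank 0: nondegenerate Morse point, so A_1. The Hessian of g at 0 is [[2, 4], [4, 10]] with rank 2, so corank 0. A Groebner basis of the Jacobian ideal J(g) in C{s,t} is {s, t}; counting standard monomials gives mu = 1. Corank 0: nondegenerate Morse point, so A_1. Both have type A_1, hence right-equivalent.

Yes.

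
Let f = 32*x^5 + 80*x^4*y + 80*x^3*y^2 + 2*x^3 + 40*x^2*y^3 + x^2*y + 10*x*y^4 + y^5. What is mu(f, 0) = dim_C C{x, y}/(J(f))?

6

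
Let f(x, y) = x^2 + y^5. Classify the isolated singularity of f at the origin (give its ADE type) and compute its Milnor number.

Type A_{4}, Milnor number mu = 4.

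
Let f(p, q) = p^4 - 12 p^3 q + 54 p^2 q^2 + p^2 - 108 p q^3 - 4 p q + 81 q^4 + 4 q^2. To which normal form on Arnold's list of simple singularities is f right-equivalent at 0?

The Hessian of f at 0 is [[2, -4], [-4, 8]] with rank 1, so corank 1. A Groebner basis of the Jacobian ideal J(f) in C{p,q} is {q^3, p - 2*q}; counting standard monomials gives mu = 3. Corank 1: A-series; mu = 3 gives A_3.

A3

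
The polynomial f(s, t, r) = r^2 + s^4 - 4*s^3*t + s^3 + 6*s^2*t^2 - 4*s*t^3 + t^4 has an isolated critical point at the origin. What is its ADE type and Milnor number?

The Hessian of f at 0 is [[0, 0, 0], [0, 0, 0], [0, 0, 2]] with rank 1, so corank 2. A Groebner basis of the Jacobian ideal J(f) in C{s,t,r} is {t^4, s*t^2 - t^3/3, s^2, r}; counting standard monomials gives mu = 6. Corank 2; j^3 = s^3 is a perfect cube, so E-series; the 4-jet and mu = 6 give E_6.

Type E_{6}, Milnor number mu = 6.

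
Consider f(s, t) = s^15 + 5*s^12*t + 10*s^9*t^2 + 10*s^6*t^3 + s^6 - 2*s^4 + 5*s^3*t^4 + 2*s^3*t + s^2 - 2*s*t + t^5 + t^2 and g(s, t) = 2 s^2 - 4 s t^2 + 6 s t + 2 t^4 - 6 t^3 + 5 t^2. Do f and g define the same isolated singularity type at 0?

The Hessian of f at 0 is [[2, -2], [-2, 2]] with rank 1, so corank 1. A Groebner basis of the Jacobian ideal J(f) in C{s,t} is {-s + t^3 + t, s^2 - t^2, s*t - t^2}; counting standard monomials gives mu = 4. Corank 1: A-series; mu = 4 gives A_4. The Hessian of g at 0 is [[4, 6], [6, 10]] with rank 2, so corank 0. A Groebner basis of the Jacobian ideal J(g) in C{s,t} is {s, t}; counting standard monomials gives mu = 1. Corank 0: nondegenerate Morse point, so A_1. f is A_4 but g is A_1, hence not right-equivalent.

No.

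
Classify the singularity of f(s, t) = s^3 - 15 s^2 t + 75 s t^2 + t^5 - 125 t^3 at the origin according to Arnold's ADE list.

The Hessian of f at 0 has rank 0. Corank 2; j^3 = (s - 5*t)^3 is a perfect cube, so E-series; the 5-jet and mu = 8 give E_8.

E_{8}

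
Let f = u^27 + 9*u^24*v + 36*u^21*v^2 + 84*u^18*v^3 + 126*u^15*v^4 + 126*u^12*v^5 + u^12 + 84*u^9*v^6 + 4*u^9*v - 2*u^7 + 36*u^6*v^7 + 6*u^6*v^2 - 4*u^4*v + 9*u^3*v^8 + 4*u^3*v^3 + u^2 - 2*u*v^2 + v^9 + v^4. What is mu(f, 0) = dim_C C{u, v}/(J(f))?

8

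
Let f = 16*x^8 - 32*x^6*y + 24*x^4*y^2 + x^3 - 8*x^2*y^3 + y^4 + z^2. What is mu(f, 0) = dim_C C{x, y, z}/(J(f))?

The Hessian of f at 0 is [[0, 0, 0], [0, 0, 0], [0, 0, 2]] with rank 1, so corank 2. A Groebner basis of the Jacobian ideal J(f) in C{x,y,z} is {y^3, x^2, z}; counting standard monomials gives mu = 6. Corank 2; j^3 = x^3 is a perfect cube, so E-series; the 4-jet and mu = 6 give E_6.

6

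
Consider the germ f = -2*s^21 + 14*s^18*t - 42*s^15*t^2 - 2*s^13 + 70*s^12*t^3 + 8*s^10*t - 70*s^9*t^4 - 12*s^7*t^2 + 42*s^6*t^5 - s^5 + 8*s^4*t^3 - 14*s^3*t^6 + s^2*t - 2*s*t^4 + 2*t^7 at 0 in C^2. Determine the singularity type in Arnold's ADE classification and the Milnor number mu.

The Hessian of f at 0 has rank 0. Corank 2; j^3 = s^2*t has shape L^2 M (L != M), so D-series; mu = 8 gives D_8.

Type D_{8}, Milnor number mu = 8.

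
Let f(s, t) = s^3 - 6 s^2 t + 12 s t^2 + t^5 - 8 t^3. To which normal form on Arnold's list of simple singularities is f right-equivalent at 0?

The Hessian of f at 0 has rank 0. Corank 2; j^3 = (s - 2*t)^3 is a perfect cube, so E-series; the 5-jet and mu = 8 give E_8.

E_{8}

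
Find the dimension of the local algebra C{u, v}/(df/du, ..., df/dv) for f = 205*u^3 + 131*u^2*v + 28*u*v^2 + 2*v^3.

4

The Hessian of f at 0 is [[0, 0], [0, 0]] with rank 0, so corank 2. A Groebner basis of the Jacobian ideal J(f) in C{u,v} is {v^3, u^2 - 2*v^2/59, u*v + 11*v^2/59}; counting standard monomials gives mu = 4. Corank 2; j^3 = (5*u + v)*(41*u^2 + 18*u*v + 2*v^2) splits into three distinct lines over C (the quadratic factor has nonzero discriminant), so D_4.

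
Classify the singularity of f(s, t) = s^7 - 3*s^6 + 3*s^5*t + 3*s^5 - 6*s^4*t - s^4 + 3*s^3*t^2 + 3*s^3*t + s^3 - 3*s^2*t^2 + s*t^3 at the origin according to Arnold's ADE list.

The Hessian of f at 0 has rank 0. Corank 2; j^3 = s^3 is a perfect cube, so E-series; the 4-jet and mu = 7 give E_7.

E_7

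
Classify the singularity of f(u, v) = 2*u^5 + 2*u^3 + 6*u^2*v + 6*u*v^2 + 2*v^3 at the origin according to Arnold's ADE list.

E8

The Hessian of f at 0 has rank 0. Corank 2; j^3 = 2*(u + v)^3 is a perfect cube, so E-series; the 5-jet and mu = 8 give E_8.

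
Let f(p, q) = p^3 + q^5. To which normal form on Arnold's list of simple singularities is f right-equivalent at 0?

E8

The Hessian of f at 0 is [[0, 0], [0, 0]] with rank 0, so corank 2. A Groebner basis of the Jacobian ideal J(f) in C{p,q} is {q^4, p^2}; counting standard monomials gives mu = 8. Corank 2; j^3 = p^3 is a perfect cube, so E-series; the 5-jet and mu = 8 give E_8.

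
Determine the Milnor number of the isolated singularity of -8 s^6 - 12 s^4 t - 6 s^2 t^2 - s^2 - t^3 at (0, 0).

2

The Hessian of f at 0 is [[-2, 0], [0, 0]] with rank 1, so corank 1. A Groebner basis of the Jacobian ideal J(f) in C{s,t} is {t^2, s}; counting standard monomials gives mu = 2. Corank 1: A-series; mu = 2 gives A_2.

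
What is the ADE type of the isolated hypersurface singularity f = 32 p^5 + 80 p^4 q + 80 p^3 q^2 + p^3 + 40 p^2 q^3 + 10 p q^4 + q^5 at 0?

E_{8}

The Hessian of f at 0 has rank 0. Corank 2; j^3 = p^3 is a perfect cube, so E-series; the 5-jet and mu = 8 give E_8.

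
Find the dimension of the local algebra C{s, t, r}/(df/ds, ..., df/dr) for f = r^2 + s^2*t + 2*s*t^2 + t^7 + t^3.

8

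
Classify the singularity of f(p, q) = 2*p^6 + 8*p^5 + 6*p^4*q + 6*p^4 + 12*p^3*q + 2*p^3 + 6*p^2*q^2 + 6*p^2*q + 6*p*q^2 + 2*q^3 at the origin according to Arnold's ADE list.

The Hessian of f at 0 has rank 0. Corank 2; j^3 = 2*(p + q)^3 is a perfect cube, so E-series; the 5-jet and mu = 8 give E_8.

E_8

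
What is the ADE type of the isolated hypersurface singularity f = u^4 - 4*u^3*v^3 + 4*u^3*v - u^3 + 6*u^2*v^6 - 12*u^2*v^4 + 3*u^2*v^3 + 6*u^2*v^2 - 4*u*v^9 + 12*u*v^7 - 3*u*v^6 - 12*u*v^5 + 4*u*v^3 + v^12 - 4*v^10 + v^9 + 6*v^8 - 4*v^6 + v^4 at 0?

E_{6}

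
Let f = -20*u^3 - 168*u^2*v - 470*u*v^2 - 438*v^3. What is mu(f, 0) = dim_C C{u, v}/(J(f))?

4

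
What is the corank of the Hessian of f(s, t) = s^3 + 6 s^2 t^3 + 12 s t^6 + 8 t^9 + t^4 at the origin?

2

The Hessian at 0 is [[0, 0], [0, 0]] of rank 0; hence corank 2.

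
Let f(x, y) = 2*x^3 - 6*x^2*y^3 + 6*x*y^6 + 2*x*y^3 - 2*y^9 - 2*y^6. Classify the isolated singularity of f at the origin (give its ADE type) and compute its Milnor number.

Type E7, Milnor number mu = 7.

The Hessian of f at 0 is [[0, 0], [0, 0]] with rank 0, so corank 2. A Groebner basis of the Jacobian ideal J(f) in C{x,y} is {x^3, x*y^2, 3*x^2 + y^3}; counting standard monomials gives mu = 7. Corank 2; j^3 = 2*x^3 is a perfect cube, so E-series; the 4-jet and mu = 7 give E_7.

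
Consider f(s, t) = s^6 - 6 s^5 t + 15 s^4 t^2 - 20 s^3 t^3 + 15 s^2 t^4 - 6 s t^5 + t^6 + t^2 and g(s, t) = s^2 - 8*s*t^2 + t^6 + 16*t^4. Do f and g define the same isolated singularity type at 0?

Yes.

The Hessian of f at 0 is [[0, 0], [0, 2]] with rank 1, so corank 1. A Groebner basis of the Jacobian ideal J(f) in C{s,t} is {s^5, t}; counting standard monomials gives mu = 5. Corank 1: A-series; mu = 5 gives A_5. The Hessian of g at 0 is [[2, 0], [0, 0]] with rank 1, so corank 1. A Groebner basis of the Jacobian ideal J(g) in C{s,t} is {s^3, s^2*t, -s/4 + t^2}; counting standard monomials gives mu = 5. Corank 1: A-series; mu = 5 gives A_5. Both have type A_5, hence right-equivalent.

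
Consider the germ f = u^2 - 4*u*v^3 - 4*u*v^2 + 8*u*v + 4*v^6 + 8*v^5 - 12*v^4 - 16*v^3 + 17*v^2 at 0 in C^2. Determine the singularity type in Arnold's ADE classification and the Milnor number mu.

Type A_1, Milnor number mu = 1.

The Hessian of f at 0 is [[2, 8], [8, 34]] with rank 2, so corank 0. A Groebner basis of the Jacobian ideal J(f) in C{u,v} is {u, v}; counting standard monomials gives mu = 1. Corank 0: nondegenerate Morse point, so A_1.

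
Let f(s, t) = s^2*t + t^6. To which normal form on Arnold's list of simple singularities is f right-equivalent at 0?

D7

The Hessian of f at 0 is [[0, 0], [0, 0]] with rank 0, so corank 2. A Groebner basis of the Jacobian ideal J(f) in C{s,t} is {s^2/6 + t^5, s^3, s*t}; counting standard monomials gives mu = 7. Corank 2; j^3 = s^2*t has shape L^2 M (L != M), so D-series; mu = 7 gives D_7.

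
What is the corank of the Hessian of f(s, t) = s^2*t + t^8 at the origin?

2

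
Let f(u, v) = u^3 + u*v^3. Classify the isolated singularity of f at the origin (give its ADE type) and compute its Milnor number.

Type E_7, Milnor number mu = 7.

The Hessian of f at 0 has rank 0. Corank 2; j^3 = u^3 is a perfect cube, so E-series; the 4-jet and mu = 7 give E_7.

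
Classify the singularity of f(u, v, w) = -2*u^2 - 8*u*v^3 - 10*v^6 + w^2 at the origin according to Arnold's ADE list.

A5

The Hessian of f at 0 is [[-4, 0, 0], [0, 0, 0], [0, 0, 2]] with rank 2, so corank 1. A Groebner basis of the Jacobian ideal J(f) in C{u,v,w} is {u*v^2, u/2 + v^3, u^2, w}; counting standard monomials gives mu = 5. Corank 1: A-series; mu = 5 gives A_5.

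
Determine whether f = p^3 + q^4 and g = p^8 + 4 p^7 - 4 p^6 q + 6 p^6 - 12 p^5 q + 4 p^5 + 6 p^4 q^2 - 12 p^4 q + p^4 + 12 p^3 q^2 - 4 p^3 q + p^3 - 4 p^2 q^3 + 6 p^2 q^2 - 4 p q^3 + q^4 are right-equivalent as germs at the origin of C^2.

The Hessian of f at 0 has rank 0. Corank 2; j^3 = p^3 is a perfect cube, so E-series; the 4-jet and mu = 6 give E_6. The Hessian of g at 0 has rank 0. Corank 2; j^3 = p^3 is a perfect cube, so E-series; the 4-jet and mu = 6 give E_6. Both have type E_6, hence right-equivalent.

Yes.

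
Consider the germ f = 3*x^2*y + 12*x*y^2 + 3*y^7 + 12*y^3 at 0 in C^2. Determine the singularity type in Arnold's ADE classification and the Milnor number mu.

The Hessian of f at 0 is [[0, 0], [0, 0]] with rank 0, so corank 2. A Groebner basis of the Jacobian ideal J(f) in C{x,y} is {x^2/7 + y^6 - 4*y^2/7, x^3 + 8*y^3, x*y + 2*y^2}; counting standard monomials gives mu = 8. Corank 2; j^3 = 3*y*(x + 2*y)^2 has shape L^2 M (L != M), so D-series; mu = 8 gives D_8.

Type D_{8}, Milnor number mu = 8.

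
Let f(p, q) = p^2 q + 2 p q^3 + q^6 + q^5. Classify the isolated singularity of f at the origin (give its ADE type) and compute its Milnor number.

Type D_{7}, Milnor number mu = 7.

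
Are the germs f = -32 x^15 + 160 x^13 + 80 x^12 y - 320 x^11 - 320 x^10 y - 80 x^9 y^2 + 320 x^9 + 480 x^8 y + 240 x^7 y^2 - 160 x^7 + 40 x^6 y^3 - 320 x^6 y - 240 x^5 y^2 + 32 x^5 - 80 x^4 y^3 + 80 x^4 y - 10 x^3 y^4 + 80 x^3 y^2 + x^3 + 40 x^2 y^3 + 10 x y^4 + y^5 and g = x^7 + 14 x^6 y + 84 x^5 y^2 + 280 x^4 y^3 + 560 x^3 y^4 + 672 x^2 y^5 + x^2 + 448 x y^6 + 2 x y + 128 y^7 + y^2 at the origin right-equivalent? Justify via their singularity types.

The Hessian of f at 0 is [[0, 0], [0, 0]] with rank 0, so corank 2. A Groebner basis of the Jacobian ideal J(f) in C{x,y} is {y^5, x*y^3 + y^4/8, x^2}; counting standard monomials gives mu = 8. Corank 2; j^3 = x^3 is a perfect cube, so E-series; the 5-jet and mu = 8 give E_8. The Hessian of g at 0 is [[2, 2], [2, 2]] with rank 1, so corank 1. A Groebner basis of the Jacobian ideal J(g) in C{x,y} is {y^6, x + y}; counting standard monomials gives mu = 6. Corank 1: A-series; mu = 6 gives A_6. f is E_8 but g is A_6, hence not right-equivalent.

No.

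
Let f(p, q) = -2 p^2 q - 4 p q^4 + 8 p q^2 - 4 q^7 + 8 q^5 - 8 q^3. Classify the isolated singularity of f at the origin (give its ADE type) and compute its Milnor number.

Type D_{8}, Milnor number mu = 8.

The Hessian of f at 0 has rank 0. Corank 2; j^3 = -2*q*(p - 2*q)^2 has shape L^2 M (L != M), so D-series; mu = 8 gives D_8.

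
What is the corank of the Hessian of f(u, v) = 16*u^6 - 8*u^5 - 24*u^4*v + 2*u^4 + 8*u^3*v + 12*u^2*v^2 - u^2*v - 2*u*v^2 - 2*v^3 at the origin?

Hessian at 0 has rank 0.

2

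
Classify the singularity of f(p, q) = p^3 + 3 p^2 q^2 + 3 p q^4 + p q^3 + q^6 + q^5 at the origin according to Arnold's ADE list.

The Hessian of f at 0 has rank 0. Corank 2; j^3 = p^3 is a perfect cube, so E-series; the 4-jet and mu = 7 give E_7.

E_{7}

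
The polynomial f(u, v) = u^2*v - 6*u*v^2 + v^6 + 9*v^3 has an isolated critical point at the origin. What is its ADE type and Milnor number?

The Hessian of f at 0 has rank 0. Corank 2; j^3 = v*(u - 3*v)^2 has shape L^2 M (L != M), so D-series; mu = 7 gives D_7.

Type D7, Milnor number mu = 7.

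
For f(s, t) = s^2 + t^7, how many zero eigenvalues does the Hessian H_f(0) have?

1

Hessian at 0 has rank 1.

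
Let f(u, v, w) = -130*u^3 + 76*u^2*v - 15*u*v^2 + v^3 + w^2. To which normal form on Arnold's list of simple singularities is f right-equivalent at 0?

The Hessian of f at 0 is [[0, 0, 0], [0, 0, 0], [0, 0, 2]] with rank 1, so corank 2. A Groebner basis of the Jacobian ideal J(f) in C{u,v,w} is {v^3, u^2 - 3*v^2/74, u*v - 15*v^2/74, w}; counting standard monomials gives mu = 4. Corank 2; j^3 = -(5*u - v)*(26*u^2 - 10*u*v + v^2) splits into three distinct lines over C (the quadratic factor has nonzero discriminant), so D_4.

D4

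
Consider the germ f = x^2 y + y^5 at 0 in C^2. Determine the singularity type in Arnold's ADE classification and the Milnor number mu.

The Hessian of f at 0 is [[0, 0], [0, 0]] with rank 0, so corank 2. A Groebner basis of the Jacobian ideal J(f) in C{x,y} is {x^2/5 + y^4, x^3, x*y}; counting standard monomials gives mu = 6. Corank 2; j^3 = x^2*y has shape L^2 M (L != M), so D-series; mu = 6 gives D_6.

Type D6, Milnor number mu = 6.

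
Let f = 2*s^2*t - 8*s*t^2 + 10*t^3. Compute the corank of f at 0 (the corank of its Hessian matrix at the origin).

Hessian at 0 has rank 0.

2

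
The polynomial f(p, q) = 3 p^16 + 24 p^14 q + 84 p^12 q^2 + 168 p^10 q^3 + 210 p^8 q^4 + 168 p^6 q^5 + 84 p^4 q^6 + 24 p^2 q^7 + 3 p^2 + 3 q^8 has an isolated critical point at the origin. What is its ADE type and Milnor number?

Type A_{7}, Milnor number mu = 7.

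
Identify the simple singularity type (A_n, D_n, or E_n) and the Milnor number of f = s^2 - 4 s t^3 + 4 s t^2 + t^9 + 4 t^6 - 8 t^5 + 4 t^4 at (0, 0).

Type A_8, Milnor number mu = 8.

The Hessian of f at 0 is [[2, 0], [0, 0]] with rank 1, so corank 1. A Groebner basis of the Jacobian ideal J(f) in C{s,t} is {s^2*t^2 + 2*s^2*t + 3*s^2 + 8*s*t^2 + 2*s*t + 2*s + 4*t^2, s^3 - 6*s^2*t - 10*s^2 - 28*s*t^2 - 8*s*t - 8*s - 16*t^2, -s/2 + t^3 - t^2}; counting standard monomials gives mu = 8. Corank 1: A-series; mu = 8 gives A_8.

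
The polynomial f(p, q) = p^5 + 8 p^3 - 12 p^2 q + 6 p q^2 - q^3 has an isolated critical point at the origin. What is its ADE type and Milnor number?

The Hessian of f at 0 is [[0, 0], [0, 0]] with rank 0, so corank 2. A Groebner basis of the Jacobian ideal J(f) in C{p,q} is {q^5, p*q^3 - 3*q^4/8, p^2 - p*q + q^2/4}; counting standard monomials gives mu = 8. Corank 2; j^3 = (2*p - q)^3 is a perfect cube, so E-series; the 5-jet and mu = 8 give E_8.

Type E8, Milnor number mu = 8.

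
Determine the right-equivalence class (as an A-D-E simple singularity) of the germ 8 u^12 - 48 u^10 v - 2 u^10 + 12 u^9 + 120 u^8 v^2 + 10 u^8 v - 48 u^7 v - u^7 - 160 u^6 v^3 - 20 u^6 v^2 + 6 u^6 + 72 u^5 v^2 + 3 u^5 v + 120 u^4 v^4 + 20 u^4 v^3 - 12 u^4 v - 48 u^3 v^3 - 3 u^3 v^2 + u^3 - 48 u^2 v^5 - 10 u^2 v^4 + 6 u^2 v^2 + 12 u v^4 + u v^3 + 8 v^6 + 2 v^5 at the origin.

E_7

The Hessian of f at 0 is [[0, 0], [0, 0]] with rank 0, so corank 2. A Groebner basis of the Jacobian ideal J(f) in C{u,v} is {-u^2/4 + v^4 - v^3/12, u^3, u^2*v + u^2/12 + v^3/36, u^2/2 + u*v^2 + v^3/6}; counting standard monomials gives mu = 7. Corank 2; j^3 = u^3 is a perfect cube, so E-series; the 4-jet and mu = 7 give E_7.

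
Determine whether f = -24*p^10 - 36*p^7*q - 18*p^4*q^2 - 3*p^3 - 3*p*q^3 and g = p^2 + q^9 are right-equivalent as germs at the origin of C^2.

The Hessian of f at 0 has rank 0. Corank 2; j^3 = -3*p^3 is a perfect cube, so E-series; the 4-jet and mu = 7 give E_7. The Hessian of g at 0 has rank 1. Corank 1: A-series; mu = 8 gives A_8. f is E_7 but g is A_8, hence not right-equivalent.

No.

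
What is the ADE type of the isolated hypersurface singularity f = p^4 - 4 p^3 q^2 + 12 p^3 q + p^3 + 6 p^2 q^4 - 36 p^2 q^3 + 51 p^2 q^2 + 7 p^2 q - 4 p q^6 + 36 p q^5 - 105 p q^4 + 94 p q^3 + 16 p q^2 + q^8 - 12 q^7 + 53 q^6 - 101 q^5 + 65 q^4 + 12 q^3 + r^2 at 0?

D_{5}

The Hessian of f at 0 has rank 1. Corank 2; j^3 = (p + 2*q)^2*(p + 3*q) has shape L^2 M (L != M), so D-series; mu = 5 gives D_5.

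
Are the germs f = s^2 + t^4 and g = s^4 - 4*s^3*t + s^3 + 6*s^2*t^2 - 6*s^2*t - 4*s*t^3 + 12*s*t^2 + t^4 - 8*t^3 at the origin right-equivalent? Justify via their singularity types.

No.

The Hessian of f at 0 is [[2, 0], [0, 0]] with rank 1, so corank 1. A Groebner basis of the Jacobian ideal J(f) in C{s,t} is {t^3, s}; counting standard monomials gives mu = 3. Corank 1: A-series; mu = 3 gives A_3. The Hessian of g at 0 is [[0, 0], [0, 0]] with rank 0, so corank 2. A Groebner basis of the Jacobian ideal J(g) in C{s,t} is {t^4, s*t^2 - 5*t^3/3, s^2 - 4*s*t + 4*t^2}; counting standard monomials gives mu = 6. Corank 2; j^3 = (s - 2*t)^3 is a perfect cube, so E-series; the 4-jet and mu = 6 give E_6. f is A_3 but g is E_6, hence not right-equivalent.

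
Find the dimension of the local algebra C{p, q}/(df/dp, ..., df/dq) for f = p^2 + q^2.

The Hessian of f at 0 is [[2, 0], [0, 2]] with rank 2, so corank 0. A Groebner basis of the Jacobian ideal J(f) in C{p,q} is {p, q}; counting standard monomials gives mu = 1. Corank 0: nondegenerate Morse point, so A_1.

1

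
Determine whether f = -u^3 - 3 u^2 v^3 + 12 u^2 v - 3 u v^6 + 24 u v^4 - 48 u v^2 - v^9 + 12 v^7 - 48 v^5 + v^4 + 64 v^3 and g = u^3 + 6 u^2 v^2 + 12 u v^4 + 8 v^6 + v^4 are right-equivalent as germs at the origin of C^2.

The Hessian of f at 0 has rank 0. Corank 2; j^3 = -(u - 4*v)^3 is a perfect cube, so E-series; the 4-jet and mu = 6 give E_6. The Hessian of g at 0 has rank 0. Corank 2; j^3 = u^3 is a perfect cube, so E-series; the 4-jet and mu = 6 give E_6. Both have type E_6, hence right-equivalent.

Yes.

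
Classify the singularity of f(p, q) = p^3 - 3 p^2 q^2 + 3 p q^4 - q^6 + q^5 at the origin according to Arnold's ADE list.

E_{8}

The Hessian of f at 0 is [[0, 0], [0, 0]] with rank 0, so corank 2. A Groebner basis of the Jacobian ideal J(f) in C{p,q} is {q^4, p^3, -p^2/2 + p*q^2}; counting standard monomials gives mu = 8. Corank 2; j^3 = p^3 is a perfect cube, so E-series; the 5-jet and mu = 8 give E_8.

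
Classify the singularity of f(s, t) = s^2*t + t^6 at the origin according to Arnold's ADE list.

D_7

The Hessian of f at 0 is [[0, 0], [0, 0]] with rank 0, so corank 2. A Groebner basis of the Jacobian ideal J(f) in C{s,t} is {s^2/6 + t^5, s^3, s*t}; counting standard monomials gives mu = 7. Corank 2; j^3 = s^2*t has shape L^2 M (L != M), so D-series; mu = 7 gives D_7.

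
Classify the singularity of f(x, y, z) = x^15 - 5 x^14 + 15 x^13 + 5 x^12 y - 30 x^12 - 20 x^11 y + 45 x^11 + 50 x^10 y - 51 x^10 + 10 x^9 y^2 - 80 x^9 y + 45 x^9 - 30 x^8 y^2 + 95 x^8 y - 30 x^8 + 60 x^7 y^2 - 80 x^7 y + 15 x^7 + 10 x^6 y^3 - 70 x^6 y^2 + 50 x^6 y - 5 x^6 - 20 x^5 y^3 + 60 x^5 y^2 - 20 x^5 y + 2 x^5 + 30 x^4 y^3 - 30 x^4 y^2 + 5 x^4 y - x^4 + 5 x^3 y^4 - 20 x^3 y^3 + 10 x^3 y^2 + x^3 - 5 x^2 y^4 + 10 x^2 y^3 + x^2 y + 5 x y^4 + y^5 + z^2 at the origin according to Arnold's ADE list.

The Hessian of f at 0 has rank 1. Corank 2; j^3 = x^2*(x + y) has shape L^2 M (L != M), so D-series; mu = 6 gives D_6.

D_{6}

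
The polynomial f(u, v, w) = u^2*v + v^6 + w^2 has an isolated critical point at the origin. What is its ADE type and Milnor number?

Type D7, Milnor number mu = 7.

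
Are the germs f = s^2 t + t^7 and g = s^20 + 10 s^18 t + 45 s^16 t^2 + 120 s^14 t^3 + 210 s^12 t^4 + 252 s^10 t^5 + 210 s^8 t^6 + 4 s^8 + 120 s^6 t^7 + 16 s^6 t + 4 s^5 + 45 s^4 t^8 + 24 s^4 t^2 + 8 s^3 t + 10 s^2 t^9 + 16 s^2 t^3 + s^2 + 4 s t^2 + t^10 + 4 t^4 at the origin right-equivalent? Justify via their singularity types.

The Hessian of f at 0 is [[0, 0], [0, 0]] with rank 0, so corank 2. A Groebner basis of the Jacobian ideal J(f) in C{s,t} is {s^2/7 + t^6, s^3, s*t}; counting standard monomials gives mu = 8. Corank 2; j^3 = s^2*t has shape L^2 M (L != M), so D-series; mu = 8 gives D_8. The Hessian of g at 0 is [[2, 0], [0, 0]] with rank 1, so corank 1. A Groebner basis of the Jacobian ideal J(g) in C{s,t} is {s^2*t^2 + s*t/4 + t^3/2, 5*s^2*t/2 + s*t^3 + s/2 + t^2, s^2/4 + s*t^2 + t^4, s^3 - s*t/2 - t^3}; counting standard monomials gives mu = 9. Corank 1: A-series; mu = 9 gives A_9. f is D_8 but g is A_9, hence not right-equivalent.

No.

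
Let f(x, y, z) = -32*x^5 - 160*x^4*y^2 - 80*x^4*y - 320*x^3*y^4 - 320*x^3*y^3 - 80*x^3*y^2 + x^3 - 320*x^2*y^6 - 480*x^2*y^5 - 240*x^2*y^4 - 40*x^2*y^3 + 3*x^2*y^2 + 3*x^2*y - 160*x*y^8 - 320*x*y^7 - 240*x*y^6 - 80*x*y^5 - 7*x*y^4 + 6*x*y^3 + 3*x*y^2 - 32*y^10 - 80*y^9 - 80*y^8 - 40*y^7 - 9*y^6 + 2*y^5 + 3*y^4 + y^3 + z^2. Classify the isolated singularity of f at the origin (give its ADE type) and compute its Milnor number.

Type E_{8}, Milnor number mu = 8.

The Hessian of f at 0 has rank 1. Corank 2; j^3 = (x + y)^3 is a perfect cube, so E-series; the 5-jet and mu = 8 give E_8.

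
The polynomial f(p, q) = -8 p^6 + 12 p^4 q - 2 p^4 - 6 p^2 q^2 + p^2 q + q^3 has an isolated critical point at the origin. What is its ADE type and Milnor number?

Type D_4, Milnor number mu = 4.

The Hessian of f at 0 has rank 0. Corank 2; j^3 = q*(p^2 + q^2) splits into three distinct lines over C (the quadratic factor has nonzero discriminant), so D_4.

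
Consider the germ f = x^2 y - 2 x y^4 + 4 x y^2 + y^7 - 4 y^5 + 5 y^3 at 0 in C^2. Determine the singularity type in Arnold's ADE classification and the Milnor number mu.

Type D4, Milnor number mu = 4.

The Hessian of f at 0 has rank 0. Corank 2; j^3 = y*(x^2 + 4*x*y + 5*y^2) splits into three distinct lines over C (the quadratic factor has nonzero discriminant), so D_4.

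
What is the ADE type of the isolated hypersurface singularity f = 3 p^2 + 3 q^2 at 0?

The Hessian of f at 0 has rank 2. Corank 0: nondegenerate Morse point, so A_1.

A1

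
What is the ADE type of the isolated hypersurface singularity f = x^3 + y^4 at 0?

E_6

The Hessian of f at 0 is [[0, 0], [0, 0]] with rank 0, so corank 2. A Groebner basis of the Jacobian ideal J(f) in C{x,y} is {y^3, x^2}; counting standard monomials gives mu = 6. Corank 2; j^3 = x^3 is a perfect cube, so E-series; the 4-jet and mu = 6 give E_6.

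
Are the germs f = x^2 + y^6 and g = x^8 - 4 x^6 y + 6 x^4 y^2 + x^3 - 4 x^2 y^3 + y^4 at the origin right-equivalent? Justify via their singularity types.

No.

The Hessian of f at 0 has rank 1. Corank 1: A-series; mu = 5 gives A_5. The Hessian of g at 0 has rank 0. Corank 2; j^3 = x^3 is a perfect cube, so E-series; the 4-jet and mu = 6 give E_6. f is A_5 but g is E_6, hence not right-equivalent.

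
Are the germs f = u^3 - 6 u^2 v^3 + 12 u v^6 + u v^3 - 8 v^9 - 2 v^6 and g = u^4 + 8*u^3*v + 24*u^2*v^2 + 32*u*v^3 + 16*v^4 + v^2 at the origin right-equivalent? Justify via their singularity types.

No.

The Hessian of f at 0 has rank 0. Corank 2; j^3 = u^3 is a perfect cube, so E-series; the 4-jet and mu = 7 give E_7. The Hessian of g at 0 has rank 1. Corank 1: A-series; mu = 3 gives A_3. f is E_7 but g is A_3, hence not right-equivalent.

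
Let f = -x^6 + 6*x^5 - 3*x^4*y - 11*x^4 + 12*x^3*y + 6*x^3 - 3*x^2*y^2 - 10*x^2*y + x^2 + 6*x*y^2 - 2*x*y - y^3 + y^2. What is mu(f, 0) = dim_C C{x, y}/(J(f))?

2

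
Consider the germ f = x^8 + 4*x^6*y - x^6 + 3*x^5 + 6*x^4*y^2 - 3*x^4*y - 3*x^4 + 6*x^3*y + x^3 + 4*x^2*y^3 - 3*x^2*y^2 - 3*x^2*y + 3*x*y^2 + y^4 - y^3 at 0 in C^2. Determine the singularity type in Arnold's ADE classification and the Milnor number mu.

Type E_6, Milnor number mu = 6.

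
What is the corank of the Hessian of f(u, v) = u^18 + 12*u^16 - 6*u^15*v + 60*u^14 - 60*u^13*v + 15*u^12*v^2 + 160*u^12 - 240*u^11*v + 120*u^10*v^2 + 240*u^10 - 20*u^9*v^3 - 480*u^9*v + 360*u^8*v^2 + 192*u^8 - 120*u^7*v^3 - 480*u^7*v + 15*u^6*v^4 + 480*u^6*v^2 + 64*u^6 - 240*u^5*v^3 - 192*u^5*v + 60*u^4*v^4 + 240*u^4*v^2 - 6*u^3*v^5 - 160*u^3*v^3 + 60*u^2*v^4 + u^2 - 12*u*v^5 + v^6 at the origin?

1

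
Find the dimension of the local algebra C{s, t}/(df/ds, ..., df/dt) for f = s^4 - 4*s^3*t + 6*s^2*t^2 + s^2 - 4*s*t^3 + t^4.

The Hessian of f at 0 has rank 1. Corank 1: A-series; mu = 3 gives A_3.

3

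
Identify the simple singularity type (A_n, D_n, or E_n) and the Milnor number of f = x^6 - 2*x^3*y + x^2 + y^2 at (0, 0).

Type A_{1}, Milnor number mu = 1.

The Hessian of f at 0 has rank 2. Corank 0: nondegenerate Morse point, so A_1.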